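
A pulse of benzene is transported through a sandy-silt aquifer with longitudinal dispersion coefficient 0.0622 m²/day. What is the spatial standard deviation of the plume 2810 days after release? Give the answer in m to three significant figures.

Dispersive spreading gives a Gaussian with σ² = 2Dt; advection only shifts the center.
σ = √(2 × 0.0622 × 2810) = 18.7 m.

18.7 m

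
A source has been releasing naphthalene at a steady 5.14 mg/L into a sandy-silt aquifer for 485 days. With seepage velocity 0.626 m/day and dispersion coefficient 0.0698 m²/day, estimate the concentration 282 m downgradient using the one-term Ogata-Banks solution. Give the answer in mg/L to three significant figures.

5.12 mg/L

For a continuous step input, C/C₀ ≈ ½·erfc((x−vt)/(2√(Dt))).
vt = 0.626 × 485 = 303.61 m and 2√(Dt) = 2√(0.0698 × 485) = 11.64 m.
Argument (x−vt)/(2√(Dt)) = (282 − 303.61)/11.64 = -1.857; ½·erfc(-1.857) = 0.9957.
C = 5.14 × 0.9957 = 5.12 mg/L.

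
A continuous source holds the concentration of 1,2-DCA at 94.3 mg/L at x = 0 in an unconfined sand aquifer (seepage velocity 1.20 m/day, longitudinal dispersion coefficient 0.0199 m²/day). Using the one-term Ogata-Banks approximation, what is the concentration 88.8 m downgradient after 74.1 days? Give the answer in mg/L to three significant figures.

For a continuous step input, C/C₀ ≈ ½·erfc((x−vt)/(2√(Dt))).
vt = 1.20 × 74.1 = 88.92 m and 2√(Dt) = 2√(0.0199 × 74.1) = 2.429 m.
Argument (x−vt)/(2√(Dt)) = (88.8 − 88.92)/2.429 = -0.04940; ½·erfc(-0.04940) = 0.5278.
C = 94.3 × 0.5278 = 49.8 mg/L.

49.8 mg/L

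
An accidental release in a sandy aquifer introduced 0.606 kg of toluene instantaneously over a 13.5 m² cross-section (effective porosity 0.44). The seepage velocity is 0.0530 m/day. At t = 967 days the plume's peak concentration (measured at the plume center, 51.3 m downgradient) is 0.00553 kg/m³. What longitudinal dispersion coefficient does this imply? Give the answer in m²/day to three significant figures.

0.0280 m²/day

At the plume center C_max = M/(n_e·A·√(4πDt)), so D = M²/(4πt·(n_e·A·C_max)²).
n_e·A·C_max = 0.44 × 13.5 × 0.00553 = 0.03285 kg/m.
D = 0.606²/(4π × 967 × 0.03285²) = 0.0280 m²/day.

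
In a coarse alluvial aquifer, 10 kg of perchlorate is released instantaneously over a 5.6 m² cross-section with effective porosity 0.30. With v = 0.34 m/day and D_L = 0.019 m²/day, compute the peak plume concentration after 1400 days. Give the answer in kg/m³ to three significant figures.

0.326 kg/m³

The peak of an instantaneous 1D plume sits at x = vt; there the Gaussian factor is 1 and C_max = M/(n_e·A·√(4πDt)), where n_e·A is the pore area the mass is dissolved in.
√(4πDt) = √(4π × 0.019 × 1400) = 18.28 m, so C_max = 10/(0.30 × 5.6 × 18.28) = 0.326 kg/m³.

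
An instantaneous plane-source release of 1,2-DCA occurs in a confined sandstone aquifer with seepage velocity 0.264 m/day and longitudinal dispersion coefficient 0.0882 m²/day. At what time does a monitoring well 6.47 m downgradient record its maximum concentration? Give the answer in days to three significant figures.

23.3 days

For the 1D instantaneous-source solution, setting ∂C/∂t = 0 at fixed x gives v²t² + 2Dt − x² = 0, so t = (√(D² + v²x²) − D)/v².
√(D² + v²x²) = √(0.0882² + 0.264² × 6.47²) = 1.710; v² = 0.069696.
t = (1.710 − 0.0882)/0.069696 = 23.3 days (vs. the pure-advection estimate x/v = 24.5 d).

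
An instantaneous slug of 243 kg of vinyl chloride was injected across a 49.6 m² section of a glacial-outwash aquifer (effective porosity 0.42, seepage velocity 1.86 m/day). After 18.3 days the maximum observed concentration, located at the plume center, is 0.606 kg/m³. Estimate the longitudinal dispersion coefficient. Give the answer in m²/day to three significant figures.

At the plume center C_max = M/(n_e·A·√(4πDt)), so D = M²/(4πt·(n_e·A·C_max)²).
n_e·A·C_max = 0.42 × 49.6 × 0.606 = 12.62 kg/m.
D = 243²/(4π × 18.3 × 12.62²) = 1.61 m²/day.

1.61 m²/day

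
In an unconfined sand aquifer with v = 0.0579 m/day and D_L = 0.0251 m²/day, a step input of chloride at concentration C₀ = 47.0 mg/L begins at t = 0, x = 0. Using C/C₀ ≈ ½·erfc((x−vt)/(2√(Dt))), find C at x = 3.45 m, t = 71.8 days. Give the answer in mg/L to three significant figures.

30.3 mg/L

For a continuous step input, C/C₀ ≈ ½·erfc((x−vt)/(2√(Dt))).
vt = 0.0579 × 71.8 = 4.15722 m and 2√(Dt) = 2√(0.0251 × 71.8) = 2.685 m.
Argument (x−vt)/(2√(Dt)) = (3.45 − 4.15722)/2.685 = -0.2634; ½·erfc(-0.2634) = 0.6452.
C = 47.0 × 0.6452 = 30.3 mg/L.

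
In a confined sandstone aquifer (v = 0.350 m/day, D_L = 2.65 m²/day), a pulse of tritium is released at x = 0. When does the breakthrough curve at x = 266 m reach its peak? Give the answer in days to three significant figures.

For the 1D instantaneous-source solution, setting ∂C/∂t = 0 at fixed x gives v²t² + 2Dt − x² = 0, so t = (√(D² + v²x²) − D)/v².
√(D² + v²x²) = √(2.65² + 0.350² × 266²) = 93.14; v² = 0.1225.
t = (93.14 − 2.65)/0.1225 = 739 days (vs. the pure-advection estimate x/v = 760 d).

739 days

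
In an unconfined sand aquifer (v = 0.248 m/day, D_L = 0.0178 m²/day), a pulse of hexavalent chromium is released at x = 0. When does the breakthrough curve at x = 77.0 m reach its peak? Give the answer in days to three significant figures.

For the 1D instantaneous-source solution, setting ∂C/∂t = 0 at fixed x gives v²t² + 2Dt − x² = 0, so t = (√(D² + v²x²) − D)/v².
√(D² + v²x²) = √(0.0178² + 0.248² × 77.0²) = 19.10; v² = 0.061504.
t = (19.10 − 0.0178)/0.061504 = 310 days (vs. the pure-advection estimate x/v = 310 d).

310 days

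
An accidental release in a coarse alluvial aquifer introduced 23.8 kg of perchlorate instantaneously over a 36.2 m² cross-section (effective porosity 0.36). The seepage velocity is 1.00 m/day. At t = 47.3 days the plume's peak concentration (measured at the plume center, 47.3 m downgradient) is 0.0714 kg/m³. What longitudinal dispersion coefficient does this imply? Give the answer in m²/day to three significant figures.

1.10 m²/day

At the plume center C_max = M/(n_e·A·√(4πDt)), so D = M²/(4πt·(n_e·A·C_max)²).
n_e·A·C_max = 0.36 × 36.2 × 0.0714 = 0.9305 kg/m.
D = 23.8²/(4π × 47.3 × 0.9305²) = 1.10 m²/day.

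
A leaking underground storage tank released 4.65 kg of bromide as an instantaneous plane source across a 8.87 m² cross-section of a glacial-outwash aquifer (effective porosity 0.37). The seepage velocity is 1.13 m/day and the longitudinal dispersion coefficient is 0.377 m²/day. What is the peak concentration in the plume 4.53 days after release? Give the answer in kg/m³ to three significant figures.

0.306 kg/m³

The peak of an instantaneous 1D plume sits at x = vt; there the Gaussian factor is 1 and C_max = M/(n_e·A·√(4πDt)), where n_e·A is the pore area the mass is dissolved in.
√(4πDt) = √(4π × 0.377 × 4.53) = 4.633 m, so C_max = 4.65/(0.37 × 8.87 × 4.633) = 0.306 kg/m³.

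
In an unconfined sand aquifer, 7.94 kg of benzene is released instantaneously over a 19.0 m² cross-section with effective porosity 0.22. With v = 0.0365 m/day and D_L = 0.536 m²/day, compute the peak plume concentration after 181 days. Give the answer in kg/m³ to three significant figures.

The peak of an instantaneous 1D plume sits at x = vt; there the Gaussian factor is 1 and C_max = M/(n_e·A·√(4πDt)), where n_e·A is the pore area the mass is dissolved in.
√(4πDt) = √(4π × 0.536 × 181) = 34.92 m, so C_max = 7.94/(0.22 × 19.0 × 34.92) = 0.0544 kg/m³.

0.0544 kg/m³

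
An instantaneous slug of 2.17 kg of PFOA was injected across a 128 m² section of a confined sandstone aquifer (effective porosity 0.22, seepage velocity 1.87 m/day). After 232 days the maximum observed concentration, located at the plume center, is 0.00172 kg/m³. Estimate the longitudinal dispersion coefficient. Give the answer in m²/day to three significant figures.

0.688 m²/day

At the plume center C_max = M/(n_e·A·√(4πDt)), so D = M²/(4πt·(n_e·A·C_max)²).
n_e·A·C_max = 0.22 × 128 × 0.00172 = 0.04844 kg/m.
D = 2.17²/(4π × 232 × 0.04844²) = 0.688 m²/day.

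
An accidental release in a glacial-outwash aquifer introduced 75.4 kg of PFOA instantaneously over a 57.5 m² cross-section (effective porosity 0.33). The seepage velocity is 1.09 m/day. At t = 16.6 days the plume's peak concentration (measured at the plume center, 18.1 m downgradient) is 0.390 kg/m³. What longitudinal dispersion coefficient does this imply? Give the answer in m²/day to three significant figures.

0.498 m²/day

At the plume center C_max = M/(n_e·A·√(4πDt)), so D = M²/(4πt·(n_e·A·C_max)²).
n_e·A·C_max = 0.33 × 57.5 × 0.390 = 7.400 kg/m.
D = 75.4²/(4π × 16.6 × 7.400²) = 0.498 m²/day.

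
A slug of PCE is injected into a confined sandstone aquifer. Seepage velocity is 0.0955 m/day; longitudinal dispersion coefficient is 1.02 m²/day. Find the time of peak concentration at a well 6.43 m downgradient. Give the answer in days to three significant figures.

18.7 days

For the 1D instantaneous-source solution, setting ∂C/∂t = 0 at fixed x gives v²t² + 2Dt − x² = 0, so t = (√(D² + v²x²) − D)/v².
√(D² + v²x²) = √(1.02² + 0.0955² × 6.43²) = 1.191; v² = 0.00912025.
t = (1.191 − 1.02)/0.00912025 = 18.7 days (vs. the pure-advection estimate x/v = 67.3 d).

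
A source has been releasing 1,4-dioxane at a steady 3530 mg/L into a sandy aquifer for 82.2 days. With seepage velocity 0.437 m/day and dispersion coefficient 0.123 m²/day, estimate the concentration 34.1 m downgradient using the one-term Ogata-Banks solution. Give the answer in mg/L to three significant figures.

2320 mg/L

For a continuous step input, C/C₀ ≈ ½·erfc((x−vt)/(2√(Dt))).
vt = 0.437 × 82.2 = 35.9214 m and 2√(Dt) = 2√(0.123 × 82.2) = 6.359 m.
Argument (x−vt)/(2√(Dt)) = (34.1 − 35.9214)/6.359 = -0.2864; ½·erfc(-0.2864) = 0.6573.
C = 3530 × 0.6573 = 2320 mg/L.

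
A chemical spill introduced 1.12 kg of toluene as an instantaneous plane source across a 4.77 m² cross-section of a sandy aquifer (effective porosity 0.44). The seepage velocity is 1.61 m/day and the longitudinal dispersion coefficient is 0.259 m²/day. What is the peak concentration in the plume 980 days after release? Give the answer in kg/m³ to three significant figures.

0.00945 kg/m³

The peak of an instantaneous 1D plume sits at x = vt; there the Gaussian factor is 1 and C_max = M/(n_e·A·√(4πDt)), where n_e·A is the pore area the mass is dissolved in.
√(4πDt) = √(4π × 0.259 × 980) = 56.48 m, so C_max = 1.12/(0.44 × 4.77 × 56.48) = 0.00945 kg/m³.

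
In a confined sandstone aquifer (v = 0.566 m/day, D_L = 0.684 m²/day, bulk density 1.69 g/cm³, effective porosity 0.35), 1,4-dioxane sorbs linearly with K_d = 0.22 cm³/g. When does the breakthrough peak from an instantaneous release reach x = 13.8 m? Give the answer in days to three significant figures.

46.1 days

Retardation factor R = 1 + ρ_b·K_d/n = 1 + 1.69 × 0.22/0.35 = 2.062.
Sorption retards both mechanisms: v_R = v/R = 0.2745 m/day, D_R = D/R = 0.3317 m²/day.
Peak time from v_R²t² + 2D_R t − x² = 0: t = (√(D_R² + v_R²x²) − D_R)/v_R².
√(D_R² + v_R²x²) = √(0.3317² + 0.2745² × 13.8²) = 3.803; v_R² = 0.07535.
t = (3.803 − 0.3317)/0.07535 = 46.1 days.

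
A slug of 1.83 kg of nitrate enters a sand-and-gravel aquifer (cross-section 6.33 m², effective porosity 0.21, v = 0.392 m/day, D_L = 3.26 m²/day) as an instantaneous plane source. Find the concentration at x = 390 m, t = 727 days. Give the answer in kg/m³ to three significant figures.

For an instantaneous plane source, C(x,t) = M/(n_e·A·√(4πDt)) · exp(−(x−vt)²/(4Dt)), with n_e·A the pore (flow) area.
Plume center vt = 0.392 × 727 = 284.984 m, so the well at 390 m is 105.016 m downgradient of the peak.
√(4πDt) = 172.6 m, giving peak height M/(n_e·A·√(4πDt)) = 1.83/(0.21 × 6.33 × 172.6) = 0.007976 kg/m³.
(x−vt)²/(4Dt) = (105.016)²/(4 × 3.26 × 727) = 1.163; exp(−1.163) = 0.3125.
C = 0.007976 × 0.3125 = 0.00249 kg/m³.

0.00249 kg/m³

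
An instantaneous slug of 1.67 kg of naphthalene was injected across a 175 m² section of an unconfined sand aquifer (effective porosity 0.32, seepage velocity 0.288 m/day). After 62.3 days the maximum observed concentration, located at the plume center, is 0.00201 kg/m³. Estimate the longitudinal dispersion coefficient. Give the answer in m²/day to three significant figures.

0.281 m²/day

At the plume center C_max = M/(n_e·A·√(4πDt)), so D = M²/(4πt·(n_e·A·C_max)²).
n_e·A·C_max = 0.32 × 175 × 0.00201 = 0.1126 kg/m.
D = 1.67²/(4π × 62.3 × 0.1126²) = 0.281 m²/day.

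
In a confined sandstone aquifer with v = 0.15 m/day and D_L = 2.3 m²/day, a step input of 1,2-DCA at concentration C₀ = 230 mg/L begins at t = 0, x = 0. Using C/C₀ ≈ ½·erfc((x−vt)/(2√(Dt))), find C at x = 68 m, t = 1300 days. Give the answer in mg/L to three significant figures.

218 mg/L

For a continuous step input, C/C₀ ≈ ½·erfc((x−vt)/(2√(Dt))).
vt = 0.15 × 1300 = 195 m and 2√(Dt) = 2√(2.3 × 1300) = 109.4 m.
Argument (x−vt)/(2√(Dt)) = (68 − 195)/109.4 = -1.161; ½·erfc(-1.161) = 0.9497.
C = 230 × 0.9497 = 218 mg/L.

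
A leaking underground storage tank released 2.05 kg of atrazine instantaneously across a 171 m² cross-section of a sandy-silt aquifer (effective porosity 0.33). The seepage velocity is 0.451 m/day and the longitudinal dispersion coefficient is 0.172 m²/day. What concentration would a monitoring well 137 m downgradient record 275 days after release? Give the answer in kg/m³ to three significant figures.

0.000612 kg/m³

For an instantaneous plane source, C(x,t) = M/(n_e·A·√(4πDt)) · exp(−(x−vt)²/(4Dt)), with n_e·A the pore (flow) area.
Plume center vt = 0.451 × 275 = 124.025 m, so the well at 137 m is 12.975 m downgradient of the peak.
√(4πDt) = 24.38 m, giving peak height M/(n_e·A·√(4πDt)) = 2.05/(0.33 × 171 × 24.38) = 0.001490 kg/m³.
(x−vt)²/(4Dt) = (12.975)²/(4 × 0.172 × 275) = 0.8898; exp(−0.8898) = 0.4107.
C = 0.001490 × 0.4107 = 0.000612 kg/m³.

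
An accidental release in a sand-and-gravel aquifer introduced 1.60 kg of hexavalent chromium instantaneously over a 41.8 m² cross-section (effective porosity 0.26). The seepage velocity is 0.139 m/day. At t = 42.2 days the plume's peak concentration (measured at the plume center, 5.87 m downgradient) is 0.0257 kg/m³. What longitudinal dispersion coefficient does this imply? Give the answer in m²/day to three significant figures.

0.0619 m²/day

At the plume center C_max = M/(n_e·A·√(4πDt)), so D = M²/(4πt·(n_e·A·C_max)²).
n_e·A·C_max = 0.26 × 41.8 × 0.0257 = 0.2793 kg/m.
D = 1.60²/(4π × 42.2 × 0.2793²) = 0.0619 m²/day.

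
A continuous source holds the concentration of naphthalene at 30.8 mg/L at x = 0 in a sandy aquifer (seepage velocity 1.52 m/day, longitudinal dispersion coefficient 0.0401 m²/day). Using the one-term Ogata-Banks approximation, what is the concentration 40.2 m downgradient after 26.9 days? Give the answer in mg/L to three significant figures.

21.0 mg/L

For a continuous step input, C/C₀ ≈ ½·erfc((x−vt)/(2√(Dt))).
vt = 1.52 × 26.9 = 40.888 m and 2√(Dt) = 2√(0.0401 × 26.9) = 2.077 m.
Argument (x−vt)/(2√(Dt)) = (40.2 − 40.888)/2.077 = -0.3312; ½·erfc(-0.3312) = 0.6802.
C = 30.8 × 0.6802 = 21.0 mg/L.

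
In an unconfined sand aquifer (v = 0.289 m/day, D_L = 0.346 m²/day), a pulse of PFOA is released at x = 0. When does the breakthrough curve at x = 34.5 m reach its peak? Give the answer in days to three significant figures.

115 days

For the 1D instantaneous-source solution, setting ∂C/∂t = 0 at fixed x gives v²t² + 2Dt − x² = 0, so t = (√(D² + v²x²) − D)/v².
√(D² + v²x²) = √(0.346² + 0.289² × 34.5²) = 9.977; v² = 0.083521.
t = (9.977 − 0.346)/0.083521 = 115 days (vs. the pure-advection estimate x/v = 119 d).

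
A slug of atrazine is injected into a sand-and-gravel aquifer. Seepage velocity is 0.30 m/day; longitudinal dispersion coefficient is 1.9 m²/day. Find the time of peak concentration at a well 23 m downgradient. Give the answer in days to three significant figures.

For the 1D instantaneous-source solution, setting ∂C/∂t = 0 at fixed x gives v²t² + 2Dt − x² = 0, so t = (√(D² + v²x²) − D)/v².
√(D² + v²x²) = √(1.9² + 0.30² × 23²) = 7.157; v² = 0.09.
t = (7.157 − 1.9)/0.09 = 58.4 days (vs. the pure-advection estimate x/v = 76.7 d).

58.4 days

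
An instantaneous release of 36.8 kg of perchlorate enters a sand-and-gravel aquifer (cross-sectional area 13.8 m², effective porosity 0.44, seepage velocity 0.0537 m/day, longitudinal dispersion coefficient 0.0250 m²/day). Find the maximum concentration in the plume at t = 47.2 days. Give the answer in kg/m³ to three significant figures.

1.57 kg/m³

The peak of an instantaneous 1D plume sits at x = vt; there the Gaussian factor is 1 and C_max = M/(n_e·A·√(4πDt)), where n_e·A is the pore area the mass is dissolved in.
√(4πDt) = √(4π × 0.0250 × 47.2) = 3.851 m, so C_max = 36.8/(0.44 × 13.8 × 3.851) = 1.57 kg/m³.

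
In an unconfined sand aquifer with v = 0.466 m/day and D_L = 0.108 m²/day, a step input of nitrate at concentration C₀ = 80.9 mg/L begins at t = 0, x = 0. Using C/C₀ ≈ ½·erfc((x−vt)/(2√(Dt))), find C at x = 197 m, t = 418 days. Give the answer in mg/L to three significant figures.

For a continuous step input, C/C₀ ≈ ½·erfc((x−vt)/(2√(Dt))).
vt = 0.466 × 418 = 194.788 m and 2√(Dt) = 2√(0.108 × 418) = 13.44 m.
Argument (x−vt)/(2√(Dt)) = (197 − 194.788)/13.44 = 0.1646; ½·erfc(0.1646) = 0.4080.
C = 80.9 × 0.4080 = 33.0 mg/L.

33.0 mg/L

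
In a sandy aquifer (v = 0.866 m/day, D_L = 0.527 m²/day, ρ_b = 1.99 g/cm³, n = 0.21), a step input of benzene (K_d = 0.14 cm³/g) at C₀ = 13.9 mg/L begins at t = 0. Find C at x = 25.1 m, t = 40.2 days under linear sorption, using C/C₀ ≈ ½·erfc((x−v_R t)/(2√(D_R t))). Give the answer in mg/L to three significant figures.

0.122 mg/L

Retardation factor R = 1 + ρ_b·K_d/n = 1 + 1.99 × 0.14/0.21 = 2.327.
Sorption retards both mechanisms: v_R = v/R = 0.3722 m/day, D_R = D/R = 0.2265 m²/day.
v_R·t = 0.3722 × 40.2 = 14.96244 m; 2√(D_R t) = 6.035 m; argument = (25.1 − 14.96244)/6.035 = 1.680.
C = C₀ × ½·erfc(1.680) = 13.9 × 0.008754 = 0.122 mg/L.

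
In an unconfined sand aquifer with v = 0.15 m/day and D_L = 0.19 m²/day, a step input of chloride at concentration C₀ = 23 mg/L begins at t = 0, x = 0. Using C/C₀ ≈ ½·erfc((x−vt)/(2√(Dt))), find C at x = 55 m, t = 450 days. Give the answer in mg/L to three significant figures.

For a continuous step input, C/C₀ ≈ ½·erfc((x−vt)/(2√(Dt))).
vt = 0.15 × 450 = 67.5 m and 2√(Dt) = 2√(0.19 × 450) = 18.49 m.
Argument (x−vt)/(2√(Dt)) = (55 − 67.5)/18.49 = -0.6760; ½·erfc(-0.6760) = 0.8305.
C = 23 × 0.8305 = 19.1 mg/L.

19.1 mg/L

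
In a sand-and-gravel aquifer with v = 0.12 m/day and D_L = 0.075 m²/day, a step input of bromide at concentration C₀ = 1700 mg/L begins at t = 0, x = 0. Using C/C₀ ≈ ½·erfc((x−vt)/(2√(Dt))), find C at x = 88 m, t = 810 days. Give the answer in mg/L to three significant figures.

1360 mg/L

For a continuous step input, C/C₀ ≈ ½·erfc((x−vt)/(2√(Dt))).
vt = 0.12 × 810 = 97.2 m and 2√(Dt) = 2√(0.075 × 810) = 15.59 m.
Argument (x−vt)/(2√(Dt)) = (88 − 97.2)/15.59 = -0.5901; ½·erfc(-0.5901) = 0.7980.
C = 1700 × 0.7980 = 1360 mg/L.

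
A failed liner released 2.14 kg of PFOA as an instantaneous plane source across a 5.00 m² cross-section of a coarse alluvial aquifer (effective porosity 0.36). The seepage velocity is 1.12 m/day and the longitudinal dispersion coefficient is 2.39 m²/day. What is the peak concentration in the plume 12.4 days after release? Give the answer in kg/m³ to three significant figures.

0.0616 kg/m³

The peak of an instantaneous 1D plume sits at x = vt; there the Gaussian factor is 1 and C_max = M/(n_e·A·√(4πDt)), where n_e·A is the pore area the mass is dissolved in.
√(4πDt) = √(4π × 2.39 × 12.4) = 19.30 m, so C_max = 2.14/(0.36 × 5.00 × 19.30) = 0.0616 kg/m³.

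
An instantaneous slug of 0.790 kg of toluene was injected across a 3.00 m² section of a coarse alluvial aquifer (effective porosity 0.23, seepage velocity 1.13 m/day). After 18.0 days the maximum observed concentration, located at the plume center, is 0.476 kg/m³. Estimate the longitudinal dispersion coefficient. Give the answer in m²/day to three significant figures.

0.0256 m²/day

At the plume center C_max = M/(n_e·A·√(4πDt)), so D = M²/(4πt·(n_e·A·C_max)²).
n_e·A·C_max = 0.23 × 3.00 × 0.476 = 0.3284 kg/m.
D = 0.790²/(4π × 18.0 × 0.3284²) = 0.0256 m²/day.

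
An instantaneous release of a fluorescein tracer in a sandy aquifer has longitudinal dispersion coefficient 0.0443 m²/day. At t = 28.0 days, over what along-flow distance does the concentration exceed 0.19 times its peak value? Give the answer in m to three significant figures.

The plume is Gaussian with σ = √(2Dt) = √(2 × 0.0443 × 28.0) = 1.575 m.
C/C_peak = exp(−Δx²/(2σ²)) = 0.19 ⇒ Δx = σ·√(−2 ln 0.19) = 1.575 × 1.822 = 2.870 m.
Width = 2Δx = 5.74 m.

5.74 m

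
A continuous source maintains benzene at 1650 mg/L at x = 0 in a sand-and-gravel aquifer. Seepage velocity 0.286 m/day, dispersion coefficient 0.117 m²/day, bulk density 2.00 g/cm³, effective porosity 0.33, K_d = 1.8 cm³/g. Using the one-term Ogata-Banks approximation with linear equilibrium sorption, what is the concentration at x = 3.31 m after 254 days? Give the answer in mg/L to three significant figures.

1480 mg/L

Retardation factor R = 1 + ρ_b·K_d/n = 1 + 2.00 × 1.8/0.33 = 11.91.
Sorption retards both mechanisms: v_R = v/R = 0.02401 m/day, D_R = D/R = 0.009824 m²/day.
v_R·t = 0.02401 × 254 = 6.09854 m; 2√(D_R t) = 3.159 m; argument = (3.31 − 6.09854)/3.159 = -0.8827.
C = C₀ × ½·erfc(-0.8827) = 1650 × 0.8940 = 1480 mg/L.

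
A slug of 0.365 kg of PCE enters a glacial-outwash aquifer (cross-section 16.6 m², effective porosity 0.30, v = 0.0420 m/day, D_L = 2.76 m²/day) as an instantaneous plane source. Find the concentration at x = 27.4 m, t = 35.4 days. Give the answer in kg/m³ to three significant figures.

0.000375 kg/m³

For an instantaneous plane source, C(x,t) = M/(n_e·A·√(4πDt)) · exp(−(x−vt)²/(4Dt)), with n_e·A the pore (flow) area.
Plume center vt = 0.0420 × 35.4 = 1.4868 m, so the well at 27.4 m is 25.9132 m downgradient of the peak.
√(4πDt) = 35.04 m, giving peak height M/(n_e·A·√(4πDt)) = 0.365/(0.30 × 16.6 × 35.04) = 0.002092 kg/m³.
(x−vt)²/(4Dt) = (25.9132)²/(4 × 2.76 × 35.4) = 1.718; exp(−1.718) = 0.1794.
C = 0.002092 × 0.1794 = 0.000375 kg/m³.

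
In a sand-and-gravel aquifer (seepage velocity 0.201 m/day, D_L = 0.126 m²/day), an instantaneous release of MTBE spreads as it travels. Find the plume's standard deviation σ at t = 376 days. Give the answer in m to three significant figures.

9.73 m

Dispersive spreading gives a Gaussian with σ² = 2Dt; advection only shifts the center.
σ = √(2 × 0.126 × 376) = 9.73 m.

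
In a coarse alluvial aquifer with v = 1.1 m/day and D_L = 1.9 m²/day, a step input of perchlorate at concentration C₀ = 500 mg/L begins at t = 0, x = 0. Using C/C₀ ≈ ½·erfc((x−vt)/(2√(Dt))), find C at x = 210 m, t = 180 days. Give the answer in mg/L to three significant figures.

162 mg/L

For a continuous step input, C/C₀ ≈ ½·erfc((x−vt)/(2√(Dt))).
vt = 1.1 × 180 = 198 m and 2√(Dt) = 2√(1.9 × 180) = 36.99 m.
Argument (x−vt)/(2√(Dt)) = (210 − 198)/36.99 = 0.3244; ½·erfc(0.3244) = 0.3232.
C = 500 × 0.3232 = 162 mg/L.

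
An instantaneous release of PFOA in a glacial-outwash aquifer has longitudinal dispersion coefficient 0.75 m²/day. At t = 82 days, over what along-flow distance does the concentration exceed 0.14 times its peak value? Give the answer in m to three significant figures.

44.0 m

The plume is Gaussian with σ = √(2Dt) = √(2 × 0.75 × 82) = 11.09 m.
C/C_peak = exp(−Δx²/(2σ²)) = 0.14 ⇒ Δx = σ·√(−2 ln 0.14) = 11.09 × 1.983 = 21.99 m.
Width = 2Δx = 44.0 m.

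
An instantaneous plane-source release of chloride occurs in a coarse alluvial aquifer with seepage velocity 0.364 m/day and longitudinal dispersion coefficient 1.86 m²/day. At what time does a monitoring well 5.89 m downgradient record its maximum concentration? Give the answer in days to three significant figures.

7.38 days

For the 1D instantaneous-source solution, setting ∂C/∂t = 0 at fixed x gives v²t² + 2Dt − x² = 0, so t = (√(D² + v²x²) − D)/v².
√(D² + v²x²) = √(1.86² + 0.364² × 5.89²) = 2.838; v² = 0.132496.
t = (2.838 − 1.86)/0.132496 = 7.38 days (vs. the pure-advection estimate x/v = 16.2 d).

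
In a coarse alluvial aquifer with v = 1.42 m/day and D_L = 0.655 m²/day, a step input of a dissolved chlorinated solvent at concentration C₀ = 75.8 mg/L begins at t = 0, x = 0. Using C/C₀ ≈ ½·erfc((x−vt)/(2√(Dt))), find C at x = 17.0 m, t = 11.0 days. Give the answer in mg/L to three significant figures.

27.1 mg/L

For a continuous step input, C/C₀ ≈ ½·erfc((x−vt)/(2√(Dt))).
vt = 1.42 × 11.0 = 15.62 m and 2√(Dt) = 2√(0.655 × 11.0) = 5.368 m.
Argument (x−vt)/(2√(Dt)) = (17.0 − 15.62)/5.368 = 0.2571; ½·erfc(0.2571) = 0.3581.
C = 75.8 × 0.3581 = 27.1 mg/L.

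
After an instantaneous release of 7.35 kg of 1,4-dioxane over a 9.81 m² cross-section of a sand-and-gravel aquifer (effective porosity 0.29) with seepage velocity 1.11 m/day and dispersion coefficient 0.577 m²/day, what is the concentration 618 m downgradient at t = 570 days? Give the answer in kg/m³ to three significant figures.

For an instantaneous plane source, C(x,t) = M/(n_e·A·√(4πDt)) · exp(−(x−vt)²/(4Dt)), with n_e·A the pore (flow) area.
Plume center vt = 1.11 × 570 = 632.7 m, so the well at 618 m is 14.7 m upgradient of the peak.
√(4πDt) = 64.29 m, giving peak height M/(n_e·A·√(4πDt)) = 7.35/(0.29 × 9.81 × 64.29) = 0.04019 kg/m³.
(x−vt)²/(4Dt) = (-14.7)²/(4 × 0.577 × 570) = 0.1643; exp(−0.1643) = 0.8485.
C = 0.04019 × 0.8485 = 0.0341 kg/m³.

0.0341 kg/m³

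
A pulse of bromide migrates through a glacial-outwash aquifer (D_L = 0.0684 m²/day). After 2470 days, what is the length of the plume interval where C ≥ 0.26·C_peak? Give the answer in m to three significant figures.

60.3 m

The plume is Gaussian with σ = √(2Dt) = √(2 × 0.0684 × 2470) = 18.38 m.
C/C_peak = exp(−Δx²/(2σ²)) = 0.26 ⇒ Δx = σ·√(−2 ln 0.26) = 18.38 × 1.641 = 30.16 m.
Width = 2Δx = 60.3 m.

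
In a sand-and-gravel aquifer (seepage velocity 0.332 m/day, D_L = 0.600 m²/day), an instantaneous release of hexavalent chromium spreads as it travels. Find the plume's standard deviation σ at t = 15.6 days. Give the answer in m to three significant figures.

Dispersive spreading gives a Gaussian with σ² = 2Dt; advection only shifts the center.
σ = √(2 × 0.600 × 15.6) = 4.33 m.

4.33 m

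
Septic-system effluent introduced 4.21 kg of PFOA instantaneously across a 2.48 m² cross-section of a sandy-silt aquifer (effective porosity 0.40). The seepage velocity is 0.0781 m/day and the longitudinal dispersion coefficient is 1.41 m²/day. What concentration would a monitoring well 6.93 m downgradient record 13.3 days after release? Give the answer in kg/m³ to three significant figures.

For an instantaneous plane source, C(x,t) = M/(n_e·A·√(4πDt)) · exp(−(x−vt)²/(4Dt)), with n_e·A the pore (flow) area.
Plume center vt = 0.0781 × 13.3 = 1.03873 m, so the well at 6.93 m is 5.89127 m downgradient of the peak.
√(4πDt) = 15.35 m, giving peak height M/(n_e·A·√(4πDt)) = 4.21/(0.40 × 2.48 × 15.35) = 0.2765 kg/m³.
(x−vt)²/(4Dt) = (5.89127)²/(4 × 1.41 × 13.3) = 0.4627; exp(−0.4627) = 0.6296.
C = 0.2765 × 0.6296 = 0.174 kg/m³.

0.174 kg/m³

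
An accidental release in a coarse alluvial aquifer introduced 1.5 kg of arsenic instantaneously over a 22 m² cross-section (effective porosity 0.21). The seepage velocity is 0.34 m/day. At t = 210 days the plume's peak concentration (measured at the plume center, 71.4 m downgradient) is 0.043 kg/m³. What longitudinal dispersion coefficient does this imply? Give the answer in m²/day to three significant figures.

0.0216 m²/day

At the plume center C_max = M/(n_e·A·√(4πDt)), so D = M²/(4πt·(n_e·A·C_max)²).
n_e·A·C_max = 0.21 × 22 × 0.043 = 0.1987 kg/m.
D = 1.5²/(4π × 210 × 0.1987²) = 0.0216 m²/day.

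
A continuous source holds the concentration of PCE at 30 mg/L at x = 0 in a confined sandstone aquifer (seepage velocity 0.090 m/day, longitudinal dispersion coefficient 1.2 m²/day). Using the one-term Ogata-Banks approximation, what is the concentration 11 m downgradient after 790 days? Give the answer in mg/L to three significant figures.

27.5 mg/L

For a continuous step input, C/C₀ ≈ ½·erfc((x−vt)/(2√(Dt))).
vt = 0.090 × 790 = 71.1 m and 2√(Dt) = 2√(1.2 × 790) = 61.58 m.
Argument (x−vt)/(2√(Dt)) = (11 − 71.1)/61.58 = -0.9760; ½·erfc(-0.9760) = 0.9162.
C = 30 × 0.9162 = 27.5 mg/L.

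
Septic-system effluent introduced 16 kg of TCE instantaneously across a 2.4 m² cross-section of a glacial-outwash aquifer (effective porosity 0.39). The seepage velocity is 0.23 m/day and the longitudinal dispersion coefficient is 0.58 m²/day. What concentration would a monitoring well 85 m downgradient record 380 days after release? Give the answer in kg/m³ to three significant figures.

0.323 kg/m³

For an instantaneous plane source, C(x,t) = M/(n_e·A·√(4πDt)) · exp(−(x−vt)²/(4Dt)), with n_e·A the pore (flow) area.
Plume center vt = 0.23 × 380 = 87.4 m, so the well at 85 m is 2.4 m upgradient of the peak.
√(4πDt) = 52.63 m, giving peak height M/(n_e·A·√(4πDt)) = 16/(0.39 × 2.4 × 52.63) = 0.3248 kg/m³.
(x−vt)²/(4Dt) = (-2.4)²/(4 × 0.58 × 380) = 0.006534; exp(−0.006534) = 0.9935.
C = 0.3248 × 0.9935 = 0.323 kg/m³.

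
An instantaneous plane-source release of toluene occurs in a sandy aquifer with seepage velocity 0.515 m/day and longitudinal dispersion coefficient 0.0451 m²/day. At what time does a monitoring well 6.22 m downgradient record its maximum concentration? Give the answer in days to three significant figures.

11.9 days

For the 1D instantaneous-source solution, setting ∂C/∂t = 0 at fixed x gives v²t² + 2Dt − x² = 0, so t = (√(D² + v²x²) − D)/v².
√(D² + v²x²) = √(0.0451² + 0.515² × 6.22²) = 3.204; v² = 0.265225.
t = (3.204 − 0.0451)/0.265225 = 11.9 days (vs. the pure-advection estimate x/v = 12.1 d).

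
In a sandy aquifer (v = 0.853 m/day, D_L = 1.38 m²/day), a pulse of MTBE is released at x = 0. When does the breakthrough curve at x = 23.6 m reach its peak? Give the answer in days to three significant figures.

For the 1D instantaneous-source solution, setting ∂C/∂t = 0 at fixed x gives v²t² + 2Dt − x² = 0, so t = (√(D² + v²x²) − D)/v².
√(D² + v²x²) = √(1.38² + 0.853² × 23.6²) = 20.18; v² = 0.727609.
t = (20.18 − 1.38)/0.727609 = 25.8 days (vs. the pure-advection estimate x/v = 27.7 d).

25.8 days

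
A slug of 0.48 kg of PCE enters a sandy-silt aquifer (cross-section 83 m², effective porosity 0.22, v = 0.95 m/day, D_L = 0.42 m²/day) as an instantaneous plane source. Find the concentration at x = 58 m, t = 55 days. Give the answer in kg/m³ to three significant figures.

0.00108 kg/m³

For an instantaneous plane source, C(x,t) = M/(n_e·A·√(4πDt)) · exp(−(x−vt)²/(4Dt)), with n_e·A the pore (flow) area.
Plume center vt = 0.95 × 55 = 52.25 m, so the well at 58 m is 5.75 m downgradient of the peak.
√(4πDt) = 17.04 m, giving peak height M/(n_e·A·√(4πDt)) = 0.48/(0.22 × 83 × 17.04) = 0.001543 kg/m³.
(x−vt)²/(4Dt) = (5.75)²/(4 × 0.42 × 55) = 0.3578; exp(−0.3578) = 0.6992.
C = 0.001543 × 0.6992 = 0.00108 kg/m³.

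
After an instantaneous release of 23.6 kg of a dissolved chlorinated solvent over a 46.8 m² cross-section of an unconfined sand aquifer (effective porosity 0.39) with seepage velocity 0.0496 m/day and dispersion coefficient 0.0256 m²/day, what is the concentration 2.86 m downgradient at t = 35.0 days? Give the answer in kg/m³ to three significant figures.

0.271 kg/m³

For an instantaneous plane source, C(x,t) = M/(n_e·A·√(4πDt)) · exp(−(x−vt)²/(4Dt)), with n_e·A the pore (flow) area.
Plume center vt = 0.0496 × 35.0 = 1.736 m, so the well at 2.86 m is 1.124 m downgradient of the peak.
√(4πDt) = 3.356 m, giving peak height M/(n_e·A·√(4πDt)) = 23.6/(0.39 × 46.8 × 3.356) = 0.3853 kg/m³.
(x−vt)²/(4Dt) = (1.124)²/(4 × 0.0256 × 35.0) = 0.3525; exp(−0.3525) = 0.7029.
C = 0.3853 × 0.7029 = 0.271 kg/m³.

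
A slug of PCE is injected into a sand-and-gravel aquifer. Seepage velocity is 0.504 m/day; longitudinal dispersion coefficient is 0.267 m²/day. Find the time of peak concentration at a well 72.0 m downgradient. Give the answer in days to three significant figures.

For the 1D instantaneous-source solution, setting ∂C/∂t = 0 at fixed x gives v²t² + 2Dt − x² = 0, so t = (√(D² + v²x²) − D)/v².
√(D² + v²x²) = √(0.267² + 0.504² × 72.0²) = 36.29; v² = 0.254016.
t = (36.29 − 0.267)/0.254016 = 142 days (vs. the pure-advection estimate x/v = 143 d).

142 days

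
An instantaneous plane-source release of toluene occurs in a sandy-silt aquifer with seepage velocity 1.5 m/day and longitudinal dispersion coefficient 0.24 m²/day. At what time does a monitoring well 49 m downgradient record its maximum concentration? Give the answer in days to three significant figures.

For the 1D instantaneous-source solution, setting ∂C/∂t = 0 at fixed x gives v²t² + 2Dt − x² = 0, so t = (√(D² + v²x²) − D)/v².
√(D² + v²x²) = √(0.24² + 1.5² × 49²) = 73.50; v² = 2.25.
t = (73.50 − 0.24)/2.25 = 32.6 days (vs. the pure-advection estimate x/v = 32.7 d).

32.6 days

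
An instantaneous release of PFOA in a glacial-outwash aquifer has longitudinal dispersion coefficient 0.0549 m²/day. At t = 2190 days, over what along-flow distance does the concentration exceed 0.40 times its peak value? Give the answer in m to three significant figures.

42.0 m

The plume is Gaussian with σ = √(2Dt) = √(2 × 0.0549 × 2190) = 15.51 m.
C/C_peak = exp(−Δx²/(2σ²)) = 0.40 ⇒ Δx = σ·√(−2 ln 0.40) = 15.51 × 1.354 = 21.00 m.
Width = 2Δx = 42.0 m.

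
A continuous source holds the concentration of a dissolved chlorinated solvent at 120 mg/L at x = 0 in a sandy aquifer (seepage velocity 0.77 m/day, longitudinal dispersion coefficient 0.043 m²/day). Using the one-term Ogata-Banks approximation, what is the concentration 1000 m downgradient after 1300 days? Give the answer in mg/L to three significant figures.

For a continuous step input, C/C₀ ≈ ½·erfc((x−vt)/(2√(Dt))).
vt = 0.77 × 1300 = 1001 m and 2√(Dt) = 2√(0.043 × 1300) = 14.95 m.
Argument (x−vt)/(2√(Dt)) = (1000 − 1001)/14.95 = -0.06689; ½·erfc(-0.06689) = 0.5377.
C = 120 × 0.5377 = 64.5 mg/L.

64.5 mg/L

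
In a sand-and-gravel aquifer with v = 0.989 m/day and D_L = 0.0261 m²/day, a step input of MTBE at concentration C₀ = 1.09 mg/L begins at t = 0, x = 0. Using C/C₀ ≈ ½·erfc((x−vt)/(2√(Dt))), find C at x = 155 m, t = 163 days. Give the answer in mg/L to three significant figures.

1.07 mg/L

For a continuous step input, C/C₀ ≈ ½·erfc((x−vt)/(2√(Dt))).
vt = 0.989 × 163 = 161.207 m and 2√(Dt) = 2√(0.0261 × 163) = 4.125 m.
Argument (x−vt)/(2√(Dt)) = (155 − 161.207)/4.125 = -1.505; ½·erfc(-1.505) = 0.9833.
C = 1.09 × 0.9833 = 1.07 mg/L.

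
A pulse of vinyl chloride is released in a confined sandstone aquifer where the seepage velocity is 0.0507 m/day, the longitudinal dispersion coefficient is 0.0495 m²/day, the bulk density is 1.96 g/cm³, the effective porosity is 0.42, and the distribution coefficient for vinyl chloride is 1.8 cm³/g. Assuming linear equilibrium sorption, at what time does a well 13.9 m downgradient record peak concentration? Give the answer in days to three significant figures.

Retardation factor R = 1 + ρ_b·K_d/n = 1 + 1.96 × 1.8/0.42 = 9.400.
Sorption retards both mechanisms: v_R = v/R = 0.005394 m/day, D_R = D/R = 0.005266 m²/day.
Peak time from v_R²t² + 2D_R t − x² = 0: t = (√(D_R² + v_R²x²) − D_R)/v_R².
√(D_R² + v_R²x²) = √(0.005266² + 0.005394² × 13.9²) = 0.07516; v_R² = 2.910e-05.
t = (0.07516 − 0.005266)/2.910e-05 = 2400 days.

2400 days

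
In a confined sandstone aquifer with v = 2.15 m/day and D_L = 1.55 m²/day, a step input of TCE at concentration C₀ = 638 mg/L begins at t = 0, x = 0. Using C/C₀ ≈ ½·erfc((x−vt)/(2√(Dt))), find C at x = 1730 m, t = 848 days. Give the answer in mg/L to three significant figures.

For a continuous step input, C/C₀ ≈ ½·erfc((x−vt)/(2√(Dt))).
vt = 2.15 × 848 = 1823.2 m and 2√(Dt) = 2√(1.55 × 848) = 72.51 m.
Argument (x−vt)/(2√(Dt)) = (1730 − 1823.2)/72.51 = -1.285; ½·erfc(-1.285) = 0.9654.
C = 638 × 0.9654 = 616 mg/L.

616 mg/L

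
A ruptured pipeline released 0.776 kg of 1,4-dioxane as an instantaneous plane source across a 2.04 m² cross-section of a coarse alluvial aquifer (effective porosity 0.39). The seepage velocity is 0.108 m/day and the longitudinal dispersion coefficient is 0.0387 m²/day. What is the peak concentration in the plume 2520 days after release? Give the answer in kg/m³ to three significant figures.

The peak of an instantaneous 1D plume sits at x = vt; there the Gaussian factor is 1 and C_max = M/(n_e·A·√(4πDt)), where n_e·A is the pore area the mass is dissolved in.
√(4πDt) = √(4π × 0.0387 × 2520) = 35.01 m, so C_max = 0.776/(0.39 × 2.04 × 35.01) = 0.0279 kg/m³.

0.0279 kg/m³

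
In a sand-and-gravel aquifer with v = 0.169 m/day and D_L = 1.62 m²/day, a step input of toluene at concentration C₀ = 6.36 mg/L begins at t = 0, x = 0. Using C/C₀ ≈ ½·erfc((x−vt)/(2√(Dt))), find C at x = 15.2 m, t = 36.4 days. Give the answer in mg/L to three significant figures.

For a continuous step input, C/C₀ ≈ ½·erfc((x−vt)/(2√(Dt))).
vt = 0.169 × 36.4 = 6.1516 m and 2√(Dt) = 2√(1.62 × 36.4) = 15.36 m.
Argument (x−vt)/(2√(Dt)) = (15.2 − 6.1516)/15.36 = 0.5891; ½·erfc(0.5891) = 0.2024.
C = 6.36 × 0.2024 = 1.29 mg/L.

1.29 mg/L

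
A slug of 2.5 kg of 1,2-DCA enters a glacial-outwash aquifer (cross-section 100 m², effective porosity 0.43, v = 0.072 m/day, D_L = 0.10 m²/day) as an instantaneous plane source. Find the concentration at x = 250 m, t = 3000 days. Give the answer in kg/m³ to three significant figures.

0.000361 kg/m³

For an instantaneous plane source, C(x,t) = M/(n_e·A·√(4πDt)) · exp(−(x−vt)²/(4Dt)), with n_e·A the pore (flow) area.
Plume center vt = 0.072 × 3000 = 216 m, so the well at 250 m is 34 m downgradient of the peak.
√(4πDt) = 61.40 m, giving peak height M/(n_e·A·√(4πDt)) = 2.5/(0.43 × 100 × 61.40) = 0.0009469 kg/m³.
(x−vt)²/(4Dt) = (34)²/(4 × 0.10 × 3000) = 0.9633; exp(−0.9633) = 0.3816.
C = 0.0009469 × 0.3816 = 0.000361 kg/m³.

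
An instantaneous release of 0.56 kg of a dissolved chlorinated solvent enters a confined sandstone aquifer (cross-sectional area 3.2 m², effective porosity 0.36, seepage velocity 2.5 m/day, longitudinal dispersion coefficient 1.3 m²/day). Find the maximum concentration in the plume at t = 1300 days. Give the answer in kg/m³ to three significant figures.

The peak of an instantaneous 1D plume sits at x = vt; there the Gaussian factor is 1 and C_max = M/(n_e·A·√(4πDt)), where n_e·A is the pore area the mass is dissolved in.
√(4πDt) = √(4π × 1.3 × 1300) = 145.7 m, so C_max = 0.56/(0.36 × 3.2 × 145.7) = 0.00334 kg/m³.

0.00334 kg/m³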